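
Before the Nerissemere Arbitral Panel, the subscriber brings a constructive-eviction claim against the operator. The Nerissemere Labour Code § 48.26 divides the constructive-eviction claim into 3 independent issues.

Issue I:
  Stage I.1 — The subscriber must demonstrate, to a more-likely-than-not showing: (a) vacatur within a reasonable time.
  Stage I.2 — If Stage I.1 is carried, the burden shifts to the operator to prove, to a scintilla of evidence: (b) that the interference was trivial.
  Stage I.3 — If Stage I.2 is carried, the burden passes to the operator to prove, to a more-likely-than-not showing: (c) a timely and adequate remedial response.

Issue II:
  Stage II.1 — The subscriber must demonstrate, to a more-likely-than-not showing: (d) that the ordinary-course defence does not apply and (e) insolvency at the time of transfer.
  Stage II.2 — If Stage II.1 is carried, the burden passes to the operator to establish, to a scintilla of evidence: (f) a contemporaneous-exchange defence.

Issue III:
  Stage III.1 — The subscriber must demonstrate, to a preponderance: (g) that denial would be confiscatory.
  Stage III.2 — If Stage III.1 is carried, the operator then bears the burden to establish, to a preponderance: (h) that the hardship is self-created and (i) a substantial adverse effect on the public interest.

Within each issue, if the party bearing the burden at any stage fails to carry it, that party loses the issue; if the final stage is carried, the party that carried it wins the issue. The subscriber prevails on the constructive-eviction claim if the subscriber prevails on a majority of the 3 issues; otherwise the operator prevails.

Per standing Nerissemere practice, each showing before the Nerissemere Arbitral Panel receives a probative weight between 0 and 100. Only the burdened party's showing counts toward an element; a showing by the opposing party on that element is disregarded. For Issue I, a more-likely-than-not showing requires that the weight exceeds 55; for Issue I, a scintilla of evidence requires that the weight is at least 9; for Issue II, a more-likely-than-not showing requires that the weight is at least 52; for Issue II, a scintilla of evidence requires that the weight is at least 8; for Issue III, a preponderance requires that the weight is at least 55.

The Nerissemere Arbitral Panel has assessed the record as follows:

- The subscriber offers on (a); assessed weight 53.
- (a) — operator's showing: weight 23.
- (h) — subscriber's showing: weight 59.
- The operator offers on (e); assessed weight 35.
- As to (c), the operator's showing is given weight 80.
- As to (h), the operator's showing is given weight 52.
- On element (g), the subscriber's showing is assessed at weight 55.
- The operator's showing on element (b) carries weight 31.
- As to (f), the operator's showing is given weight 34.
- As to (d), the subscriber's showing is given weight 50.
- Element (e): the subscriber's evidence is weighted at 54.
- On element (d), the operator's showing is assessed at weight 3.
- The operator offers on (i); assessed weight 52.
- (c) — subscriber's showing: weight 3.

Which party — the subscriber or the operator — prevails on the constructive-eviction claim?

operator

— Issue I —
Stage I.1 — burden on subscriber; standard: a more-likely-than-not showing (weight exceeds 55).
    (a): 53 (operator's 23 disregarded) ≤ 55 [not met]
  The subscriber does not carry Stage I.1.
So the operator prevails on this issue.
— Issue II —
Stage II.1 (subscriber, a more-likely-than-not showing, weight is at least 52): (d) 50 (operator's 3 disregarded) < 52 — fails; (e) 54 (operator's 35 disregarded) ≥ 52 — meets.
  Not every element is met, so the subscriber fails to carry Stage II.1.
So the operator prevails on this issue.
— Issue III —
Stage III.1 (subscriber, a preponderance, weight is at least 55): (g) 55 ≥ 55 — meets.
  All elements met. The burden passes to the operator.
Stage III.2 (operator, a preponderance, weight is at least 55): (h) 52 (subscriber's 59 disregarded) < 55 — fails; (i) 52 < 55 — fails.
  Stage III.2 not carried; the operator fails its burden.
The subscriber prevails on this issue.
Per-issue: Issue I → operator; Issue II → operator; Issue III → subscriber. The subscriber must prevail on a majority of issues; overall, the operator prevails.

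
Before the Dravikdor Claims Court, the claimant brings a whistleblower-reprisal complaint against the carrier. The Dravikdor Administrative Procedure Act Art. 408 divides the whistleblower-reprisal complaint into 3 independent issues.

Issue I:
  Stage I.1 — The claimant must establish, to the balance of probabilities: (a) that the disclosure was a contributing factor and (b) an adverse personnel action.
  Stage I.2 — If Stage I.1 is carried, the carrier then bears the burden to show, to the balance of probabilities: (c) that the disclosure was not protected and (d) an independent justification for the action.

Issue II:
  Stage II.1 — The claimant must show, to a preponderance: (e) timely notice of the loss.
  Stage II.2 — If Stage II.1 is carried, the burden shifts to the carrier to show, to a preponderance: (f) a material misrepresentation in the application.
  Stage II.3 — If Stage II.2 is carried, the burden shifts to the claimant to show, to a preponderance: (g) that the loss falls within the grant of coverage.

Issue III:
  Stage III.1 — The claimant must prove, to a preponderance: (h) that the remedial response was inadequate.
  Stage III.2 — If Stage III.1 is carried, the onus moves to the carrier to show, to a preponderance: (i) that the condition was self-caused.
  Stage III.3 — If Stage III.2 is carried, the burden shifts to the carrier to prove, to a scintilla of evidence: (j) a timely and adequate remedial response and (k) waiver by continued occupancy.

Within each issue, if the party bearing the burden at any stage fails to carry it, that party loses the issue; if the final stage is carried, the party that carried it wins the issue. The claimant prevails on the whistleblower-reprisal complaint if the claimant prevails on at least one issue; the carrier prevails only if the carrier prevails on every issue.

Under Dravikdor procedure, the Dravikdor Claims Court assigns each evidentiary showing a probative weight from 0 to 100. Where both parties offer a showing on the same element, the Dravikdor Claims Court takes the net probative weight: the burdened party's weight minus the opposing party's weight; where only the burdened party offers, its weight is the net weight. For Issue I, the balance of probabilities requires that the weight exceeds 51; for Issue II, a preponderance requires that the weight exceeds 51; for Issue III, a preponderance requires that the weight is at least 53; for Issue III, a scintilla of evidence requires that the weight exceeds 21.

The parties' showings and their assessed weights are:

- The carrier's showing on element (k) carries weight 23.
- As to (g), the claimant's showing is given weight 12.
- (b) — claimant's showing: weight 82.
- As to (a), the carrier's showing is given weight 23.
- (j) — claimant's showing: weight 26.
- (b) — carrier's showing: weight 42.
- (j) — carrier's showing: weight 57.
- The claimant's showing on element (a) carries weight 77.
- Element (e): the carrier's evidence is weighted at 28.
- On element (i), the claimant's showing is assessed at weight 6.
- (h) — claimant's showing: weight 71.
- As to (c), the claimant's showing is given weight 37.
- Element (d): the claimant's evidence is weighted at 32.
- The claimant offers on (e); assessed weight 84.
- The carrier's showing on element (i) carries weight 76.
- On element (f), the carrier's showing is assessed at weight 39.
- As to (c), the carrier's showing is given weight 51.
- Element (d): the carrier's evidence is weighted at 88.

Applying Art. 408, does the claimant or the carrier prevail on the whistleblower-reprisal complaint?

claimant

— Issue I —
Stage I.1 — burden on claimant; standard: the balance of probabilities (weight exceeds 51).
    (a): 77 − 23 = 54 > 51 [met]
    (b): 82 − 42 = 40 ≤ 51 [not met]
  Not every element is met, so the claimant fails to carry Stage I.1.
The carrier prevails on this issue.
— Issue II —
At Stage II.1 the claimant must meet a preponderance (weight exceeds 51): on (e) the weight is 84 less the opposing 28 gives net 56, which does exceed 51, so (e) meets the standard.
  Stage II.1 carried; the burden shifts to the carrier.
At Stage II.2 the carrier must meet a preponderance (weight exceeds 51): on (f) the weight is 39, which does not exceed 51, so (f) does not meet the standard.
  The carrier does not carry Stage II.2.
The analysis ends at Stage II.2; the claimant prevails on this issue.
— Issue III —
Stage III.1 — burden on claimant; standard: a preponderance (weight is at least 53).
    (h): 71 ≥ 53 [met]
  Stage III.1 carried; the burden shifts to the carrier.
Stage III.2 — burden on carrier; standard: a preponderance (weight is at least 53).
    (i): 76 − 6 = 70 ≥ 53 [met]
  Stage III.2 carried; the burden remains with the carrier.
Stage III.3 — burden on carrier; standard: a scintilla of evidence (weight exceeds 21).
    (j): 57 − 26 = 31 > 21 [met]
    (k): 23 > 21 [met]
  The carrier carries the last stage.
With every stage satisfied, the carrier prevails on this issue.
Per-issue: Issue I → carrier; Issue II → claimant; Issue III → carrier. The claimant must prevail on at least one issue; overall, the claimant prevails.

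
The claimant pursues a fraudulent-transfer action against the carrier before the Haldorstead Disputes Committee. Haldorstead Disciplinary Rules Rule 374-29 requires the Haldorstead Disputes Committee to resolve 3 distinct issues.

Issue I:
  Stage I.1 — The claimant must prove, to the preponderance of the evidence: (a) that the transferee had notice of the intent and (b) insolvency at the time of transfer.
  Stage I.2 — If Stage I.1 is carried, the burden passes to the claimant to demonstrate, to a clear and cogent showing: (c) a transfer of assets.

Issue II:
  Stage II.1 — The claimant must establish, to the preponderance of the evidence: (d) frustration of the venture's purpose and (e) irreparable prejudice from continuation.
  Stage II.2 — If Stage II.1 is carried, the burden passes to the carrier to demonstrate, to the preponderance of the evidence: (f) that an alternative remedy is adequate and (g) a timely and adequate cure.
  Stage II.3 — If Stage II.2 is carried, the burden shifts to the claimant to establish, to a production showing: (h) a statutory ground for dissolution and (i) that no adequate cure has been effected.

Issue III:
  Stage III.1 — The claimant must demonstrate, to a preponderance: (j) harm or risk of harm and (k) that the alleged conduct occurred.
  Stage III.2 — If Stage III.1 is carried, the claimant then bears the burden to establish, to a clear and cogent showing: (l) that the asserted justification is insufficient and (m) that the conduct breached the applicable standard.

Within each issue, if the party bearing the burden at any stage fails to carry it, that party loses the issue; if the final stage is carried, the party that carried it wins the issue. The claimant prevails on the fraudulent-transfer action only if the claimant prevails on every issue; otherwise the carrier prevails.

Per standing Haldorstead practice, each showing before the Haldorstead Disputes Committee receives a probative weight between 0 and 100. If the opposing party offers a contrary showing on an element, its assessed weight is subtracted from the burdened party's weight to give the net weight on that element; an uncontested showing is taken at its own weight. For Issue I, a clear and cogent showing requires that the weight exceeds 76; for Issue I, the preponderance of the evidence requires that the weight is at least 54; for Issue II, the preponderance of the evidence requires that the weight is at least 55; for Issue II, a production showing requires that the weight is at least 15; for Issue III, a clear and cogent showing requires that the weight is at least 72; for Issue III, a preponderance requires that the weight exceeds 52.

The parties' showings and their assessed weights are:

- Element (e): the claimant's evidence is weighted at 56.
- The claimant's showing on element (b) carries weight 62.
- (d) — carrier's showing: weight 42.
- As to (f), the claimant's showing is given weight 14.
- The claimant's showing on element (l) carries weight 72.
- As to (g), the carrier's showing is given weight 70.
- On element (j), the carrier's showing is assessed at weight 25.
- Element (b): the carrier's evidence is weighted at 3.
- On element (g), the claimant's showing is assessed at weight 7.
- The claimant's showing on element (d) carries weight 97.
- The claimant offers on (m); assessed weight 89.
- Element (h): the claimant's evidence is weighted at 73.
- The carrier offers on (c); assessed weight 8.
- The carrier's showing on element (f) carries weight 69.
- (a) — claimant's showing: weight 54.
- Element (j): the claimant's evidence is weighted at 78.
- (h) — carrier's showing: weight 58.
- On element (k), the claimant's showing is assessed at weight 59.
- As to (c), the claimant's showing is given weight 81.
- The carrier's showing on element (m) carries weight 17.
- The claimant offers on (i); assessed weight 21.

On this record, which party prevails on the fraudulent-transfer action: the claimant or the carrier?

carrier

— Issue I —
Stage I.1 (claimant, the preponderance of the evidence, weight is at least 54): (a) 54 ≥ 54 — meets; (b) net 62−3=59 ≥ 54 — meets.
  Stage I.1 is satisfied; the claimant continues to bear the burden.
Stage I.2 (claimant, a clear and cogent showing, weight exceeds 76): (c) net 81−8=73 ≤ 76 — fails.
  The claimant does not carry Stage I.2.
The carrier prevails on this issue.
— Issue II —
Stage II.1 — burden on claimant; standard: the preponderance of the evidence (weight is at least 55).
    (d): 97 − 42 = 55 ≥ 55 [met]
    (e): 56 ≥ 55 [met]
  The claimant carries Stage II.1; the carrier now bears the burden.
Stage II.2 — burden on carrier; standard: the preponderance of the evidence (weight is at least 55).
    (f): 69 − 14 = 55 ≥ 55 [met]
    (g): 70 − 7 = 63 ≥ 55 [met]
  The carrier carries Stage II.2; the claimant now bears the burden.
Stage II.3 — burden on claimant; standard: a production showing (weight is at least 15).
    (h): 73 − 58 = 15 ≥ 15 [met]
    (i): 21 ≥ 15 [met]
  The claimant carries the last stage.
All stages carried — the claimant prevails on this issue.
— Issue III —
Stage III.1 (claimant, a preponderance, weight exceeds 52): (j) net 78−25=53 > 52 — meets; (k) 59 > 52 — meets.
  Stage III.1 carried; the burden remains with the claimant.
Stage III.2 (claimant, a clear and cogent showing, weight is at least 72): (l) 72 ≥ 72 — meets; (m) net 89−17=72 ≥ 72 — meets.
  All elements met at the final stage.
All stages carried — the claimant prevails on this issue.
Per-issue: Issue I → carrier; Issue II → claimant; Issue III → claimant. The claimant must prevail on every issue; overall, the carrier prevails.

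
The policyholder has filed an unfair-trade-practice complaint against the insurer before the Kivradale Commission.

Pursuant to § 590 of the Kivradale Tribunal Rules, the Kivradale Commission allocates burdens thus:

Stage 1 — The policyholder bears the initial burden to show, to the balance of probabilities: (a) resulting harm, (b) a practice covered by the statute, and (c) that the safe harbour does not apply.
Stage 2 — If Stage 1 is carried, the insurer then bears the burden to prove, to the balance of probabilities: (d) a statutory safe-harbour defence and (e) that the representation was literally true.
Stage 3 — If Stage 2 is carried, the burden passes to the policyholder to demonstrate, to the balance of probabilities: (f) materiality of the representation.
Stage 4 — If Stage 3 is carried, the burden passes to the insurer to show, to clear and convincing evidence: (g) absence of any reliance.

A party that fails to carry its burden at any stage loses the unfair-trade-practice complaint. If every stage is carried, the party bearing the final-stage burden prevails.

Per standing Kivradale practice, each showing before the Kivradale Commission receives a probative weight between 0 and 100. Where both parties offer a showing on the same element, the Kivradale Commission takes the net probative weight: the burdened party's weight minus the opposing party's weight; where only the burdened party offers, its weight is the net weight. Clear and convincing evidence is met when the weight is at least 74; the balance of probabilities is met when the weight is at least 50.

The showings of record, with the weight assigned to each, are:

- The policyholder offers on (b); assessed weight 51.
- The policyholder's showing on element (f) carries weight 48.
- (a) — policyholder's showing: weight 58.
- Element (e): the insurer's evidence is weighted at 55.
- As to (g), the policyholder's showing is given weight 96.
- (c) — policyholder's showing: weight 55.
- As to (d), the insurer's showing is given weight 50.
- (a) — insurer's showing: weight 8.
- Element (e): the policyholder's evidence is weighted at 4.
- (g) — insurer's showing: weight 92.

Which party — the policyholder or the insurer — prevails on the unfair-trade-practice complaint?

insurer

Stage 1 (policyholder, the balance of probabilities, weight is at least 50): (a) net 58−8=50 ≥ 50 — meets; (b) 51 ≥ 50 — meets; (c) 55 ≥ 50 — meets.
  All elements met. The burden passes to the insurer.
Stage 2 (insurer, the balance of probabilities, weight is at least 50): (d) 50 ≥ 50 — meets; (e) net 55−4=51 ≥ 50 — meets.
  Stage 2 is satisfied; the onus moves to the policyholder.
Stage 3 (policyholder, the balance of probabilities, weight is at least 50): (f) 48 < 50 — fails.
  The policyholder does not carry Stage 3.
So the insurer prevails.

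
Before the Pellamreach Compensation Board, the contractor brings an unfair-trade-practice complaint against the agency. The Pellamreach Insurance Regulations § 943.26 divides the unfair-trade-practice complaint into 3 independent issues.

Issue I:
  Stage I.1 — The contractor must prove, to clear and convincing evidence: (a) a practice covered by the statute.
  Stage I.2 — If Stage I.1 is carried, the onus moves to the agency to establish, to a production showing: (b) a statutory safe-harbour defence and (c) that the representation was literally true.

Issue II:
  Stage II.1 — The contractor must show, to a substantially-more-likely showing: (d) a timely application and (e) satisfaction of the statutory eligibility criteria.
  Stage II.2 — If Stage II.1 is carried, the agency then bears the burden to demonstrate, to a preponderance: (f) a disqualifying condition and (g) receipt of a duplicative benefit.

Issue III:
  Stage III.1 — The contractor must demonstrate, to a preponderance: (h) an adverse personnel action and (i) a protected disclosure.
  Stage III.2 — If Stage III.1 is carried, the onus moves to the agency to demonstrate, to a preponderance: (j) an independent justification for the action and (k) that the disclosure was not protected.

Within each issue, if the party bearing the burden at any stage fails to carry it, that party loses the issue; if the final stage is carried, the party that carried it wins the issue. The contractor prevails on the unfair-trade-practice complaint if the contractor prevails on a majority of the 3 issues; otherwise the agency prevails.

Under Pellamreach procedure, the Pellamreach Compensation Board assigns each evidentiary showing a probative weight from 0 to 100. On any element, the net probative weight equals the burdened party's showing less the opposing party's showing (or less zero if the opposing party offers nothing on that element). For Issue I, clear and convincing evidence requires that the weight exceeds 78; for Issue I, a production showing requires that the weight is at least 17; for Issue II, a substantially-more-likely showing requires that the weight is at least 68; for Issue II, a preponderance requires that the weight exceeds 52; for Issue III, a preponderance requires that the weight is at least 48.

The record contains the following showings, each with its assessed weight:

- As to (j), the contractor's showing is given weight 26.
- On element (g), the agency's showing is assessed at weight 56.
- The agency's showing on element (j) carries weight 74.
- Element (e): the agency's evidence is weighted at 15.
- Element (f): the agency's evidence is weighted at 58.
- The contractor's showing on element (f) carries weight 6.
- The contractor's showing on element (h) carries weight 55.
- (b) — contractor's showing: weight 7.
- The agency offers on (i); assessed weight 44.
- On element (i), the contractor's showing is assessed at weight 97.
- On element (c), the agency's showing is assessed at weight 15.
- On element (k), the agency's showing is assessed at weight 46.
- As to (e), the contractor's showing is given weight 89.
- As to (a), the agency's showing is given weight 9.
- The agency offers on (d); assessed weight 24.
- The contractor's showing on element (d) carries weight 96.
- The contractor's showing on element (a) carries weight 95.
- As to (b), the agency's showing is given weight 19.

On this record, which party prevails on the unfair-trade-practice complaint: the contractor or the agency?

contractor

— Issue I —
At Stage I.1 the contractor must meet clear and convincing evidence (weight exceeds 78): on (a) the weight is 95 less the opposing 9 gives net 86, > 78, so (a) meets the standard.
  All elements met. The burden passes to the agency.
At Stage I.2 the agency must meet a production showing (weight is at least 17): on (b) the weight is 19 less the opposing 7 gives net 12, < 17, so (b) does not meet the standard; on (c) the weight is 15, < 17, so (c) does not meet the standard.
  Not every element is met, so the agency fails to carry Stage I.2.
The analysis ends at Stage I.2; the contractor prevails on this issue.
— Issue II —
Stage II.1 (contractor, a substantially-more-likely showing, weight is at least 68): (d) net 96−24=72 ≥ 68 — meets; (e) net 89−15=74 ≥ 68 — meets.
  Stage II.1 is satisfied; the onus moves to the agency.
Stage II.2 (agency, a preponderance, weight exceeds 52): (f) net 58−6=52 ≤ 52 — fails; (g) 56 > 52 — meets.
  The agency does not carry Stage II.2.
So the contractor prevails on this issue.
— Issue III —
At Stage III.1 the contractor must meet a preponderance (weight is at least 48): on (h) the weight is 55, ≥ 48, so (h) meets the standard; on (i) the weight is 97 less the opposing 44 gives net 53, ≥ 48, so (i) meets the standard.
  Stage III.1 is satisfied; the onus moves to the agency.
At Stage III.2 the agency must meet a preponderance (weight is at least 48): on (j) the weight is 74 less the opposing 26 gives net 48, which does reach 48, so (j) meets the standard; on (k) the weight is 46, < 48, so (k) does not meet the standard.
  Stage III.2 not carried; the agency fails its burden.
So the contractor prevails on this issue.
Per-issue: Issue I → contractor; Issue II → contractor; Issue III → contractor. The contractor must prevail on a majority of issues; overall, the contractor prevails.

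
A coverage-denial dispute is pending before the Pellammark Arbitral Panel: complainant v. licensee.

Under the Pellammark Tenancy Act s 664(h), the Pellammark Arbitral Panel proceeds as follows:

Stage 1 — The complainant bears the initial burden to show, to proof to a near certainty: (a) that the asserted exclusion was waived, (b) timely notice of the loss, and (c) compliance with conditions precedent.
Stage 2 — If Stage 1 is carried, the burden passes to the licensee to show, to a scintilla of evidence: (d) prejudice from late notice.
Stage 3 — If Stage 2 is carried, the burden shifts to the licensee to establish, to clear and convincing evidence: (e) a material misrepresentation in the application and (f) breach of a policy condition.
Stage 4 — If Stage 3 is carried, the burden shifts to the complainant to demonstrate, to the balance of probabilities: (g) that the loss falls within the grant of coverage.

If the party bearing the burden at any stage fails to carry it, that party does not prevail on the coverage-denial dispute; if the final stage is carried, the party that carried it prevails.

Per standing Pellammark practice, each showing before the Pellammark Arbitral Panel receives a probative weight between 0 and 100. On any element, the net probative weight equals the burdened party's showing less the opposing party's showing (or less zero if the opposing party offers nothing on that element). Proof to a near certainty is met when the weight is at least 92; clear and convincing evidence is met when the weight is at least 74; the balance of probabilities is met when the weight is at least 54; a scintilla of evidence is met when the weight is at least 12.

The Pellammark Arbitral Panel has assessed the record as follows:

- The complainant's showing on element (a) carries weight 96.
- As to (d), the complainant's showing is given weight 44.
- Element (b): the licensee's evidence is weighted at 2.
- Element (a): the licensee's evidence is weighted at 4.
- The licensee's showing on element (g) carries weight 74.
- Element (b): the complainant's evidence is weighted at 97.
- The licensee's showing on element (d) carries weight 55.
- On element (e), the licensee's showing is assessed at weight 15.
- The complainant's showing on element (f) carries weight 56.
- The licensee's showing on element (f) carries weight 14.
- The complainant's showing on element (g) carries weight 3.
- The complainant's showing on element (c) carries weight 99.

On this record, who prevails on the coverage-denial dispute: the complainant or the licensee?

complainant

At Stage 1 the complainant must meet proof to a near certainty (weight is at least 92): on (a) the weight is 96 less the opposing 4 gives net 92, ≥ 92, so (a) meets the standard; on (b) the weight is 97 less the opposing 2 gives net 95, which does reach 92, so (b) meets the standard; on (c) the weight is 99, which does reach 92, so (c) meets the standard.
  The complainant carries Stage 1; the licensee now bears the burden.
At Stage 2 the licensee must meet a scintilla of evidence (weight is at least 12): on (d) the weight is 55 less the opposing 44 gives net 11, < 12, so (d) does not meet the standard.
  Stage 2 not carried; the licensee fails its burden.
The analysis ends at Stage 2; the complainant prevails.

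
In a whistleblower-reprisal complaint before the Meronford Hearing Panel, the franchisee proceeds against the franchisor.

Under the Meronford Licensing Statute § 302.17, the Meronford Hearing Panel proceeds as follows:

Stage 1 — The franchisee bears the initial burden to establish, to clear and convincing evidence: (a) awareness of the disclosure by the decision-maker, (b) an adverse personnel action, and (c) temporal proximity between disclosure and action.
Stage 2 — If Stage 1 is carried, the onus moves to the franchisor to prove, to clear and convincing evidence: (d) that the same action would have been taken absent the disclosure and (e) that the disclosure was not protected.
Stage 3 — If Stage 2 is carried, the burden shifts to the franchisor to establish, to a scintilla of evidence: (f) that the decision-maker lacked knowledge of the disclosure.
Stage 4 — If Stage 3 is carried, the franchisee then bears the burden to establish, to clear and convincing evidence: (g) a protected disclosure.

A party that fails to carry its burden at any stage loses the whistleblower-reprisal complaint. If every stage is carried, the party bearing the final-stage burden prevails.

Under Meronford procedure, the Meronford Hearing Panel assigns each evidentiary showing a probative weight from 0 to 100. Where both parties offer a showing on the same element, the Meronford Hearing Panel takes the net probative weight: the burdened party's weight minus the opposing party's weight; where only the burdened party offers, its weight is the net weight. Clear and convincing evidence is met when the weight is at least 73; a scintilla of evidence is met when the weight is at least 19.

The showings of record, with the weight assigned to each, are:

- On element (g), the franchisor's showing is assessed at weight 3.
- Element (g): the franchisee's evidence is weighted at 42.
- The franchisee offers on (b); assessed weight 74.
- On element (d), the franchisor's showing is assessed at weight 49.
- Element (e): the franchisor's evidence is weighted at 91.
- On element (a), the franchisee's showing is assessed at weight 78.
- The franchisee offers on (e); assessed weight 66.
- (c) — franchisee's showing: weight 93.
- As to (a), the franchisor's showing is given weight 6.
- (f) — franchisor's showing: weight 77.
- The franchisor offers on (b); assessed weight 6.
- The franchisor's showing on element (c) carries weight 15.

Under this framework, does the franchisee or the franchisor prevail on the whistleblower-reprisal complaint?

Stage 1 — burden on franchisee; standard: clear and convincing evidence (weight is at least 73).
    (a): 78 − 6 = 72 < 73 [not met]
    (b): 74 − 6 = 68 < 73 [not met]
    (c): 93 − 15 = 78 ≥ 73 [met]
  Not every element is met, so the franchisee fails to carry Stage 1.
The franchisor prevails.

franchisor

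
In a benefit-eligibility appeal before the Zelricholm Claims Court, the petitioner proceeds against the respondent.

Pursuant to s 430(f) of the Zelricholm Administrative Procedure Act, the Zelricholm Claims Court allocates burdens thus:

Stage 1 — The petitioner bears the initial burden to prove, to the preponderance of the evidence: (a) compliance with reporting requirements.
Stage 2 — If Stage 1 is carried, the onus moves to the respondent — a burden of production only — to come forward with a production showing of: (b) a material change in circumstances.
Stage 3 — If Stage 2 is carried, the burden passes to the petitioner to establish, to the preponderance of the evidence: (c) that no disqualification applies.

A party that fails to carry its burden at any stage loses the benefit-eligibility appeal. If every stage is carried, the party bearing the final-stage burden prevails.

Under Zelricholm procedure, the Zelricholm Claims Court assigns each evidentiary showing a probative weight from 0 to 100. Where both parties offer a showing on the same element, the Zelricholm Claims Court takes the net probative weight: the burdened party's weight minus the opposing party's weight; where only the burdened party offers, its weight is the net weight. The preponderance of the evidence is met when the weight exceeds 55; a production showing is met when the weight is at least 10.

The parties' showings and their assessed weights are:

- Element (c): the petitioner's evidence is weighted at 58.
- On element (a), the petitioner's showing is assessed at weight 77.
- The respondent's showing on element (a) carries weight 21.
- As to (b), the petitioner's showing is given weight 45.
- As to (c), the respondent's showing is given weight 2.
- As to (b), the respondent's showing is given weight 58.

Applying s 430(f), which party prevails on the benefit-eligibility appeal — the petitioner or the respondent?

petitioner

Stage 1 — burden on petitioner; standard: the preponderance of the evidence (weight exceeds 55).
    (a): 77 − 21 = 56 > 55 [met]
  Stage 1 carried; the burden shifts to the respondent.
Stage 2 — burden on respondent; standard: a production showing (weight is at least 10).
    (b): 58 − 45 = 13 ≥ 10 [met]
  Stage 2 carried; the burden shifts to the petitioner.
Stage 3 — burden on petitioner; standard: the preponderance of the evidence (weight exceeds 55).
    (c): 58 − 2 = 56 > 55 [met]
  All elements met at the final stage.
All stages carried — the petitioner prevails.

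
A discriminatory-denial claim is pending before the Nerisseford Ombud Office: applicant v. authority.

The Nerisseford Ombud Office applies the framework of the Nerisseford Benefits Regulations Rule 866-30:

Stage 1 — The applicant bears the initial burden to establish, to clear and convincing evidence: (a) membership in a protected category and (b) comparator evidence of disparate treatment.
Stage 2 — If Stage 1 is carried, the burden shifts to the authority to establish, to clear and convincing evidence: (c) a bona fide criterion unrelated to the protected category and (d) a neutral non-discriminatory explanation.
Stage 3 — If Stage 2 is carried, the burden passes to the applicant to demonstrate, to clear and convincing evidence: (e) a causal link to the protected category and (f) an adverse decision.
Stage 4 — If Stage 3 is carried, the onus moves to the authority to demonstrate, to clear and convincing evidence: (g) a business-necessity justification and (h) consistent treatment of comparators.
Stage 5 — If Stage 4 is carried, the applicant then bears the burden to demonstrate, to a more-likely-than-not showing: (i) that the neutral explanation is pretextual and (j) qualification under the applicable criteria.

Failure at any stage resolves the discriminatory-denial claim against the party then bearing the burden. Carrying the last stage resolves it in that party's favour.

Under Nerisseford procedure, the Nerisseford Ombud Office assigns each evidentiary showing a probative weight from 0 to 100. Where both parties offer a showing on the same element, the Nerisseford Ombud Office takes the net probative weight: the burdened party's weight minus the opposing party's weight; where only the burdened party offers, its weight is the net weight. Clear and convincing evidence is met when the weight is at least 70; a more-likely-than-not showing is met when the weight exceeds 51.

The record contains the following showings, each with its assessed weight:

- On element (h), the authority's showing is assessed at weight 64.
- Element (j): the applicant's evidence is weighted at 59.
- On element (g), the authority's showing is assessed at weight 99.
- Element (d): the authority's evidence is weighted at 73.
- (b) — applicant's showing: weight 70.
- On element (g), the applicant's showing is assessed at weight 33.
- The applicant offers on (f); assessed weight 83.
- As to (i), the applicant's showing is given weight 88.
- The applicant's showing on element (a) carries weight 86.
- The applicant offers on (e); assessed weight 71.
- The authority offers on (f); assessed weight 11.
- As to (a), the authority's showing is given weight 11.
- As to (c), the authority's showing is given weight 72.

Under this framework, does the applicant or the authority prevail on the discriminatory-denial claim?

applicant

At Stage 1 the applicant must meet clear and convincing evidence (weight is at least 70): on (a) the weight is 86 less the opposing 11 gives net 75, which does reach 70, so (a) meets the standard; on (b) the weight is 70, ≥ 70, so (b) meets the standard.
  All elements met. The burden passes to the authority.
At Stage 2 the authority must meet clear and convincing evidence (weight is at least 70): on (c) the weight is 72, which does reach 70, so (c) meets the standard; on (d) the weight is 73, ≥ 70, so (d) meets the standard.
  All elements met. The burden passes to the applicant.
At Stage 3 the applicant must meet clear and convincing evidence (weight is at least 70): on (e) the weight is 71, ≥ 70, so (e) meets the standard; on (f) the weight is 83 less the opposing 11 gives net 72, which does reach 70, so (f) meets the standard.
  Stage 3 carried; the burden shifts to the authority.
At Stage 4 the authority must meet clear and convincing evidence (weight is at least 70): on (g) the weight is 99 less the opposing 33 gives net 66, which does not reach 70, so (g) does not meet the standard; on (h) the weight is 64, which does not reach 70, so (h) does not meet the standard.
  Not every element is met, so the authority fails to carry Stage 4.
The analysis ends at Stage 4; the applicant prevails.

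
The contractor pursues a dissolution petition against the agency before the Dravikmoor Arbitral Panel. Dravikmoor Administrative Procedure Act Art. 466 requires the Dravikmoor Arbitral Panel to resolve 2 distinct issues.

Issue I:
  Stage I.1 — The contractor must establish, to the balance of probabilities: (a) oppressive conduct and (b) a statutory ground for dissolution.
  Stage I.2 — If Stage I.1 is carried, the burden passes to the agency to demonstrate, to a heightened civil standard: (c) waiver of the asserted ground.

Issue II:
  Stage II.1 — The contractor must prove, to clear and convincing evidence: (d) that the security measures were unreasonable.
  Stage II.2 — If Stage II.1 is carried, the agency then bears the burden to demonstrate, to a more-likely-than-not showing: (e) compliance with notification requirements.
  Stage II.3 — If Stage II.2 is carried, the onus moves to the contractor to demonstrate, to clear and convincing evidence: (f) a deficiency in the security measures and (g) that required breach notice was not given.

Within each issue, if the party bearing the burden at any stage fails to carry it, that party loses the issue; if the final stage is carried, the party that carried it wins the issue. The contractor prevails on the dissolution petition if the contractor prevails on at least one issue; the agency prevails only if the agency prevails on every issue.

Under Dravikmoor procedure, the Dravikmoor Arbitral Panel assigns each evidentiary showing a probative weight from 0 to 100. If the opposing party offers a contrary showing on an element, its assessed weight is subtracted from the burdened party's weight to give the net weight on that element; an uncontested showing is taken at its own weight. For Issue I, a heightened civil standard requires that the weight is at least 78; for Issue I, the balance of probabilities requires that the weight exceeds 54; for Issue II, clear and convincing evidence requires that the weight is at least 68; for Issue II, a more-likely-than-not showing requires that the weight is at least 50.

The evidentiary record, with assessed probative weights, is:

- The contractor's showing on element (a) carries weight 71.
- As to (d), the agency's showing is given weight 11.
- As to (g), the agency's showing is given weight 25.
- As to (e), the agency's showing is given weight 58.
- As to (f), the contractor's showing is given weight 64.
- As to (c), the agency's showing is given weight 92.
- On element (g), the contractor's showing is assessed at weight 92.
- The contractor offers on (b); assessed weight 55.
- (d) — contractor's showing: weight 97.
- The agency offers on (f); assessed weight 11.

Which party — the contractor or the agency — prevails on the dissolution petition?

— Issue I —
Stage I.1 (contractor, the balance of probabilities, weight exceeds 54): (a) 71 > 54 — meets; (b) 55 > 54 — meets.
  Stage I.1 carried; the burden shifts to the agency.
Stage I.2 (agency, a heightened civil standard, weight is at least 78): (c) 92 ≥ 78 — meets.
  All elements met at the final stage.
Every stage carried; the agency prevails on this issue.
— Issue II —
At Stage II.1 the contractor must meet clear and convincing evidence (weight is at least 68): on (d) the weight is 97 less the opposing 11 gives net 86, ≥ 68, so (d) meets the standard.
  Stage II.1 is satisfied; the onus moves to the agency.
At Stage II.2 the agency must meet a more-likely-than-not showing (weight is at least 50): on (e) the weight is 58, which does reach 50, so (e) meets the standard.
  Stage II.2 carried; the burden shifts to the contractor.
At Stage II.3 the contractor must meet clear and convincing evidence (weight is at least 68): on (f) the weight is 64 less the opposing 11 gives net 53, which does not reach 68, so (f) does not meet the standard; on (g) the weight is 92 less the opposing 25 gives net 67, < 68, so (g) does not meet the standard.
  The contractor does not carry Stage II.3.
The analysis ends at Stage II.3; the agency prevails on this issue.
Per-issue: Issue I → agency; Issue II → agency. The contractor must prevail on at least one issue; overall, the agency prevails.

agency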